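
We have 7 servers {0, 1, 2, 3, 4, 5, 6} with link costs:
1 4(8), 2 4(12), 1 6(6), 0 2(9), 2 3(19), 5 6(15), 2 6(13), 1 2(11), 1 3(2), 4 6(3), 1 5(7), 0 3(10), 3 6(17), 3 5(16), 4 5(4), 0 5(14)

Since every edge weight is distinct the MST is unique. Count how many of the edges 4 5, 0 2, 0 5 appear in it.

2

Sort edges by weight, then run Kruskal:
1 3 (2): add. Components now {0} {1,3} {2} {4} {5} {6}
4 6 (3): add. Components now {0} {1,3} {2} {4,6} {5}
4 5 (4): add. Components now {0} {1,3} {2} {4,5,6}
1 6 (6): add. Components now {0} {1,3,4,5,6} {2}
1 5 (7): skip — 1 and 5 already connected.
1 4 (8): skip — 1 and 4 already connected.
0 2 (9): add. Components now {0,2} {1,3,4,5,6}
0 3 (10): add. Components now {0,1,2,3,4,5,6}
MST edge set: {1 3, 4 6, 4 5, 1 6, 0 2, 0 3}.
Of the listed edges, {4 5, 0 2} are in the MST → 2.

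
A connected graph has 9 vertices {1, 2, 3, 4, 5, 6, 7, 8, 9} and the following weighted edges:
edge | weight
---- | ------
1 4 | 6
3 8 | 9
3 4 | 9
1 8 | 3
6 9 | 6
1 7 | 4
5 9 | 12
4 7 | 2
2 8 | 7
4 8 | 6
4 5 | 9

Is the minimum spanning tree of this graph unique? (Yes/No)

No

Kruskal's algorithm — process edges by increasing weight (ties by edge label):
4 7 (2): add — endpoints in different components.
1 8 (3): add — endpoints in different components.
1 7 (4): add — endpoints in different components.
1 4 (6): skip — 1 and 4 already connected.
4 8 (6): skip — 4 and 8 already connected.
6 9 (6): add — endpoints in different components.
2 8 (7): add — endpoints in different components.
3 4 (9): add — endpoints in different components.
3 8 (9): skip — 3 and 8 already connected.
4 5 (9): add — endpoints in different components.
5 9 (12): add — endpoints in different components.
Non-tree edge 3 8 has weight 9, equal to the heaviest edge on its tree cycle — swapping gives another MST of the same weight. Not unique.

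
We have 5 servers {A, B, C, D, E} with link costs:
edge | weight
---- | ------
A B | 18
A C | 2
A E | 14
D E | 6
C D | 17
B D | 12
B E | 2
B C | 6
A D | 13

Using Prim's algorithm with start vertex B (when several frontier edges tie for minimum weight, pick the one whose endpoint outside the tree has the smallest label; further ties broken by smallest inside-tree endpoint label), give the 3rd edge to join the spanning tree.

Prim's algorithm from B:
Step 1: cheapest edge leaving the tree is B E (2); add E.
Step 2: cheapest edge leaving the tree is B C (6); add C.
Step 3: cheapest edge leaving the tree is A C (2); add A.
Step 4: cheapest edge leaving the tree is D E (6); add D.
The 3rd edge added is A C.

A-C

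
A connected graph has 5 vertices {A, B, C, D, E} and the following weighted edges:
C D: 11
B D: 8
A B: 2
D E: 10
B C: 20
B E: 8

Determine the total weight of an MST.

Sort edges by weight, then run Kruskal:
A B (2): add — endpoints in different components.
B D (8): add — endpoints in different components.
B E (8): add — endpoints in different components.
D E (10): skip — D and E already connected.
C D (11): add — endpoints in different components.
MST edges: A B, B D, B E, C D; total weight 2+8+8+11 = 29.

29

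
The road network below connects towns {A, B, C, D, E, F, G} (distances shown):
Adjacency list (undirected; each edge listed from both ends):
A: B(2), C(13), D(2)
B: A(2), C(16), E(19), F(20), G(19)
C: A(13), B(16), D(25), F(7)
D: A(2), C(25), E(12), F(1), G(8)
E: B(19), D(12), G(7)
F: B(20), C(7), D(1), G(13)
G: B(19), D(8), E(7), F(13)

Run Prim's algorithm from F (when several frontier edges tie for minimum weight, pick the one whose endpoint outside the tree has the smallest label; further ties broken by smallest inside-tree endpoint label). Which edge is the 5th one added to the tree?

D-G

Prim's algorithm from F:
Step 1: frontier [D-F 1, C-F 7, F-G 13, B-F 20] → take D-F (1); add D.
Step 2: frontier [A-D 2, D-G 8, D-E 12, C-D 25, C-F 7, F-G 13, B-F 20] → take A-D (2); add A.
Step 3: frontier [A-B 2, A-C 13, D-G 8, D-E 12, C-D 25, C-F 7, F-G 13, B-F 20] → take A-B (2); add B.
Step 4: frontier [A-C 13, B-C 16, B-E 19, B-G 19, D-G 8, D-E 12, C-D 25, C-F 7, F-G 13] → take C-F (7); add C.
Step 5: frontier [B-E 19, B-G 19, D-G 8, D-E 12, F-G 13] → take D-G (8); add G.
Step 6: frontier [B-E 19, D-E 12, E-G 7] → take E-G (7); add E.
The 5th edge added is D-G.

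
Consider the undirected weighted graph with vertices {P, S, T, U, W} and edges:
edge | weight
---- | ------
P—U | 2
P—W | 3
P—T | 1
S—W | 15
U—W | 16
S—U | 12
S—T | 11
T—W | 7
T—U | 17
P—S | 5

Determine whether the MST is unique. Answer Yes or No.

Yes

Kruskal's algorithm — process edges by increasing weight (ties by edge label):
P—T (1): add — endpoints in different components.
P—U (2): add — endpoints in different components.
P—W (3): add — endpoints in different components.
P—S (5): add — endpoints in different components.
Every non-tree edge has weight strictly greater than the heaviest edge on the tree path between its endpoints, so the MST is unique.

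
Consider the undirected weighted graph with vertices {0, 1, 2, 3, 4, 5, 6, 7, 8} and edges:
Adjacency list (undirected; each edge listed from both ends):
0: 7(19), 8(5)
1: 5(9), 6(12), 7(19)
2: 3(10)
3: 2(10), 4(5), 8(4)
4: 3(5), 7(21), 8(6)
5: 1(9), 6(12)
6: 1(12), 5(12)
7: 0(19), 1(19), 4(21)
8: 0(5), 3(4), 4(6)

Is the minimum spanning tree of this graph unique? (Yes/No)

Kruskal: consider edges lightest-first.
3 8 (4): add — endpoints in different components.
0 8 (5): add — endpoints in different components.
3 4 (5): add — endpoints in different components.
4 8 (6): skip — 4 and 8 already connected.
1 5 (9): add — endpoints in different components.
2 3 (10): add — endpoints in different components.
1 6 (12): add — endpoints in different components.
5 6 (12): skip — 5 and 6 already connected.
0 7 (19): add — endpoints in different components.
1 7 (19): add — endpoints in different components.
Non-tree edge 5 6 has weight 12, equal to the heaviest edge on its tree cycle — swapping gives another MST of the same weight. Not unique.

No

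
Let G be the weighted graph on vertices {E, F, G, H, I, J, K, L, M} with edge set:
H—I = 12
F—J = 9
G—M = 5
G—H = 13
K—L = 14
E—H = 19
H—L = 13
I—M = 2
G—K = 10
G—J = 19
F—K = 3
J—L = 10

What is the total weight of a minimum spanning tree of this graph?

Kruskal: consider edges lightest-first.
I—M (2): add — endpoints in different components.
F—K (3): add — endpoints in different components.
G—M (5): add — endpoints in different components.
F—J (9): add — endpoints in different components.
G—K (10): add — endpoints in different components.
J—L (10): add — endpoints in different components.
H—I (12): add — endpoints in different components.
G—H (13): skip — G and H already connected.
H—L (13): skip — H and L already connected.
K—L (14): skip — K and L already connected.
E—H (19): add — endpoints in different components.
MST edges: I—M, F—K, G—M, F—J, G—K, J—L, H—I, E—H; total weight 2+3+5+9+10+10+12+19 = 70.

70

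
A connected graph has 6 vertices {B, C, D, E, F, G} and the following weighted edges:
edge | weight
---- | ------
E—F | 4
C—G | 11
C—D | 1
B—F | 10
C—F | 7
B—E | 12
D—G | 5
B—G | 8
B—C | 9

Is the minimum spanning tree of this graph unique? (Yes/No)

Yes

Sort edges by weight, then run Kruskal:
C—D (1): add. Components now {B} {C,D} {E} {F} {G}
E—F (4): add. Components now {B} {C,D} {E,F} {G}
D—G (5): add. Components now {B} {C,D,G} {E,F}
C—F (7): add. Components now {B} {C,D,E,F,G}
B—G (8): add. Components now {B,C,D,E,F,G}
Every non-tree edge has weight strictly greater than the heaviest edge on the tree path between its endpoints, so the MST is unique.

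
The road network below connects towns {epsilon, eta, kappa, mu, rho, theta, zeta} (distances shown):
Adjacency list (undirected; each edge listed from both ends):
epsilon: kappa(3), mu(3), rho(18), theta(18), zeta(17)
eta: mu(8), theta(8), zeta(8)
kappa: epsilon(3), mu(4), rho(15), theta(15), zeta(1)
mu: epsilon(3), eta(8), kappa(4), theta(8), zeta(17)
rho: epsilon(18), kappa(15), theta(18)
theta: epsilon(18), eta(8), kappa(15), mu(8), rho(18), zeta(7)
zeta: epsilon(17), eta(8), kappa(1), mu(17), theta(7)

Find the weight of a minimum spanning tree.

37

Kruskal: consider edges lightest-first.
kappa zeta (1): add — endpoints in different components.
epsilon kappa (3): add — endpoints in different components.
epsilon mu (3): add — endpoints in different components.
kappa mu (4): skip — kappa and mu already connected.
theta zeta (7): add — endpoints in different components.
eta mu (8): add — endpoints in different components.
eta theta (8): skip — theta and eta already connected.
eta zeta (8): skip — zeta and eta already connected.
mu theta (8): skip — theta and mu already connected.
kappa rho (15): add — endpoints in different components.
MST edges: kappa zeta, epsilon kappa, epsilon mu, theta zeta, eta mu, kappa rho; total weight 1+3+3+7+8+15 = 37.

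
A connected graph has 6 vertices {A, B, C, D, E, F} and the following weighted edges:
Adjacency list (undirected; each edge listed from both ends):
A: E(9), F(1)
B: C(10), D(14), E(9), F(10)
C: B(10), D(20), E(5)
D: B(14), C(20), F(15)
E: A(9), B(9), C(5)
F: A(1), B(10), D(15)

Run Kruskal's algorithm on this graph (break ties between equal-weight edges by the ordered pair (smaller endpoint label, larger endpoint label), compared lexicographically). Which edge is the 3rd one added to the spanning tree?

Sort edges by weight, then run Kruskal:
A-F (1): add — endpoints in different components.
C-E (5): add — endpoints in different components.
A-E (9): add — endpoints in different components.
B-E (9): add — endpoints in different components.
B-C (10): skip — B and C already connected.
B-F (10): skip — B and F already connected.
B-D (14): add — endpoints in different components.
The 3rd edge added is A-E.

A-E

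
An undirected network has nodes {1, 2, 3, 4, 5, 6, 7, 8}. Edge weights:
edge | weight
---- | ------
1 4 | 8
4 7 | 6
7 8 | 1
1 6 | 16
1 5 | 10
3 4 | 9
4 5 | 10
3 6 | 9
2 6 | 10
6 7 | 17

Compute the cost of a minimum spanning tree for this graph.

Sort edges by weight, then run Kruskal:
7 8 (1): add — endpoints in different components.
4 7 (6): add — endpoints in different components.
1 4 (8): add — endpoints in different components.
3 4 (9): add — endpoints in different components.
3 6 (9): add — endpoints in different components.
1 5 (10): add — endpoints in different components.
2 6 (10): add — endpoints in different components.
MST edges: 7 8, 4 7, 1 4, 3 4, 3 6, 1 5, 2 6; total weight 1+6+8+9+9+10+10 = 53.

53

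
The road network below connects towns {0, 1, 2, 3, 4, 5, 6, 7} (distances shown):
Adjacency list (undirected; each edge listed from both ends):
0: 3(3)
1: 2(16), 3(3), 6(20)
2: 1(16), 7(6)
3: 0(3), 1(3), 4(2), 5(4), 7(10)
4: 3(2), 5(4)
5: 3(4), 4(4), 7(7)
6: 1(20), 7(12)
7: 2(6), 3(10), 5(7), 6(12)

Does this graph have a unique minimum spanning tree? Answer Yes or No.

No

Kruskal: consider edges lightest-first.
3–4 (2): add — endpoints in different components.
0–3 (3): add — endpoints in different components.
1–3 (3): add — endpoints in different components.
3–5 (4): add — endpoints in different components.
4–5 (4): skip — 4 and 5 already connected.
2–7 (6): add — endpoints in different components.
5–7 (7): add — endpoints in different components.
3–7 (10): skip — 3 and 7 already connected.
6–7 (12): add — endpoints in different components.
Non-tree edge 4–5 has weight 4, equal to the heaviest edge on its tree cycle — swapping gives another MST of the same weight. Not unique.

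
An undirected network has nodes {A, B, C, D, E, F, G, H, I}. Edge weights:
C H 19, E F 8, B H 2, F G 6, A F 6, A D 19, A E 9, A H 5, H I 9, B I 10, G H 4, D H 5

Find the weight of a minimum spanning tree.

58

Grow the tree from A using Prim:
Step 1: frontier [A H 5, A F 6, A E 9, A D 19] → take A H (5); add H.
Step 2: frontier [A F 6, A E 9, A D 19, B H 2, G H 4, D H 5, H I 9, C H 19] → take B H (2); add B.
Step 3: frontier [A F 6, A E 9, A D 19, B I 10, G H 4, D H 5, H I 9, C H 19] → take G H (4); add G.
Step 4: frontier [A F 6, A E 9, A D 19, B I 10, F G 6, D H 5, H I 9, C H 19] → take D H (5); add D.
Step 5: frontier [A F 6, A E 9, B I 10, F G 6, H I 9, C H 19] → take A F (6); add F.
Step 6: frontier [A E 9, B I 10, E F 8, H I 9, C H 19] → take E F (8); add E.
Step 7: frontier [B I 10, H I 9, C H 19] → take H I (9); add I.
Step 8: frontier [C H 19] → take C H (19); add C.
MST edges: A H, B H, G H, D H, A F, E F, H I, C H; total weight 5+2+4+5+6+8+9+19 = 58.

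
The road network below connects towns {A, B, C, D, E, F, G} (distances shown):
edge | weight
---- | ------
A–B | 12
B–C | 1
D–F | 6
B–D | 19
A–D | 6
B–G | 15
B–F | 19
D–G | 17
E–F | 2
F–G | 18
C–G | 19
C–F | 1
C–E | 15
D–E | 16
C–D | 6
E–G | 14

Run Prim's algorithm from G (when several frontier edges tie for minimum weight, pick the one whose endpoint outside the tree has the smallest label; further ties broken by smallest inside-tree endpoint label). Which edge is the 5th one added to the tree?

C-D

Prim's algorithm from G:
Step 1: cheapest edge leaving the tree is E–G (14); add E.
Step 2: cheapest edge leaving the tree is E–F (2); add F.
Step 3: cheapest edge leaving the tree is C–F (1); add C.
Step 4: cheapest edge leaving the tree is B–C (1); add B.
Step 5: cheapest edge leaving the tree is C–D (6); add D.
Step 6: cheapest edge leaving the tree is A–D (6); add A.
The 5th edge added is C–D.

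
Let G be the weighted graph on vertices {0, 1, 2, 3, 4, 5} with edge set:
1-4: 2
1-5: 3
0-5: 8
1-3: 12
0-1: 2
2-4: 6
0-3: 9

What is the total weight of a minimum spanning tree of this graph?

22

Sort edges by weight, then run Kruskal:
0-1 (2): add. Components now {0,1} {2} {3} {4} {5}
1-4 (2): add. Components now {0,1,4} {2} {3} {5}
1-5 (3): add. Components now {0,1,4,5} {2} {3}
2-4 (6): add. Components now {0,1,2,4,5} {3}
0-5 (8): skip — 0 and 5 already connected.
0-3 (9): add. Components now {0,1,2,3,4,5}
MST edges: 0-1, 1-4, 1-5, 2-4, 0-3; total weight 2+2+3+6+9 = 22.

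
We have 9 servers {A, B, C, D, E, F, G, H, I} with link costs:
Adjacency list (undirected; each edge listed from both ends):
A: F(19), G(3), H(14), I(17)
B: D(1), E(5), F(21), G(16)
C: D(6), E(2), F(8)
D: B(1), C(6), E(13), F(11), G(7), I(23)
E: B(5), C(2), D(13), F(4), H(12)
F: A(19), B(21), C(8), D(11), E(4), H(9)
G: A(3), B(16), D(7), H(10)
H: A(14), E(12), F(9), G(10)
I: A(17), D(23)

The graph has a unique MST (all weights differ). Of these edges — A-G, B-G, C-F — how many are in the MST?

Kruskal's algorithm — process edges by increasing weight (ties by edge label):
B-D (1): add — endpoints in different components.
C-E (2): add — endpoints in different components.
A-G (3): add — endpoints in different components.
E-F (4): add — endpoints in different components.
B-E (5): add — endpoints in different components.
C-D (6): skip — C and D already connected.
D-G (7): add — endpoints in different components.
C-F (8): skip — C and F already connected.
F-H (9): add — endpoints in different components.
G-H (10): skip — G and H already connected.
D-F (11): skip — D and F already connected.
E-H (12): skip — E and H already connected.
D-E (13): skip — D and E already connected.
A-H (14): skip — A and H already connected.
B-G (16): skip — B and G already connected.
A-I (17): add — endpoints in different components.
MST edge set: {B-D, C-E, A-G, E-F, B-E, D-G, F-H, A-I}.
Of the listed edges, {A-G} are in the MST → 1.

1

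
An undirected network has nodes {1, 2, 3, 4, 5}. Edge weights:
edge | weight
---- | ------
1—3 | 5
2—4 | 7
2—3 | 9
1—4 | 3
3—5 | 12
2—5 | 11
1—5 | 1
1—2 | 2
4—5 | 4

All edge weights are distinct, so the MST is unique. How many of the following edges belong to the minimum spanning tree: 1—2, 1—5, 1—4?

Kruskal: consider edges lightest-first.
1—5 (1): add — endpoints in different components.
1—2 (2): add — endpoints in different components.
1—4 (3): add — endpoints in different components.
4—5 (4): skip — 4 and 5 already connected.
1—3 (5): add — endpoints in different components.
MST edge set: {1—5, 1—2, 1—4, 1—3}.
Of the listed edges, {1—2, 1—5, 1—4} are in the MST → 3.

3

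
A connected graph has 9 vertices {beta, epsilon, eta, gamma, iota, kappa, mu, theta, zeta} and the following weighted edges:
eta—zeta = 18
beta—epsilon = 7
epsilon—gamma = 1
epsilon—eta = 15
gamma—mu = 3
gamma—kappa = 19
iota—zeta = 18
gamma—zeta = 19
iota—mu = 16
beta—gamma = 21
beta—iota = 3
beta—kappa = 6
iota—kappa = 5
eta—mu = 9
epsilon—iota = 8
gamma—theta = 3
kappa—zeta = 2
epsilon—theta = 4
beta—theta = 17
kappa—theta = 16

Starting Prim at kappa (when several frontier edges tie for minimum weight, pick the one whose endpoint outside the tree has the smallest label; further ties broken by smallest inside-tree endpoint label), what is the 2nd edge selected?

Grow the tree from kappa using Prim:
Step 1: cheapest edge leaving the tree is kappa—zeta (2); add zeta.
Step 2: cheapest edge leaving the tree is iota—kappa (5); add iota.
Step 3: cheapest edge leaving the tree is beta—iota (3); add beta.
Step 4: cheapest edge leaving the tree is beta—epsilon (7); add epsilon.
Step 5: cheapest edge leaving the tree is epsilon—gamma (1); add gamma.
Step 6: cheapest edge leaving the tree is gamma—mu (3); add mu.
Step 7: cheapest edge leaving the tree is gamma—theta (3); add theta.
Step 8: cheapest edge leaving the tree is eta—mu (9); add eta.
The 2nd edge added is iota—kappa.

iota-kappa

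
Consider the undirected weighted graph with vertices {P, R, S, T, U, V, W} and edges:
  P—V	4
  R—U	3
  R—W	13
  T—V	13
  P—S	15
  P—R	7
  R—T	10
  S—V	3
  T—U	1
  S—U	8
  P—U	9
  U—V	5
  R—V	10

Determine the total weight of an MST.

29

Kruskal's algorithm — process edges by increasing weight (ties by edge label):
T—U (1): add — endpoints in different components.
R—U (3): add — endpoints in different components.
S—V (3): add — endpoints in different components.
P—V (4): add — endpoints in different components.
U—V (5): add — endpoints in different components.
P—R (7): skip — P and R already connected.
S—U (8): skip — S and U already connected.
P—U (9): skip — P and U already connected.
R—T (10): skip — T and R already connected.
R—V (10): skip — V and R already connected.
R—W (13): add — endpoints in different components.
MST edges: T—U, R—U, S—V, P—V, U—V, R—W; total weight 1+3+3+4+5+13 = 29.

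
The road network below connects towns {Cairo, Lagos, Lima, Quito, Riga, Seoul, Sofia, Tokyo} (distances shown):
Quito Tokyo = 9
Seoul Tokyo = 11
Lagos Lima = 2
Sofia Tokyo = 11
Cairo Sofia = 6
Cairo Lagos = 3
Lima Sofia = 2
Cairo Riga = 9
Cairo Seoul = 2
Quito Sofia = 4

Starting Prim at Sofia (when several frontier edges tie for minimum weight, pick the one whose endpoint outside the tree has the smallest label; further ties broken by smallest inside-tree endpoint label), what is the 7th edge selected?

Prim's algorithm from Sofia:
Step 1: cheapest edge leaving the tree is Lima Sofia (2); add Lima.
Step 2: cheapest edge leaving the tree is Lagos Lima (2); add Lagos.
Step 3: cheapest edge leaving the tree is Cairo Lagos (3); add Cairo.
Step 4: cheapest edge leaving the tree is Cairo Seoul (2); add Seoul.
Step 5: cheapest edge leaving the tree is Quito Sofia (4); add Quito.
Step 6: cheapest edge leaving the tree is Cairo Riga (9); add Riga.
Step 7: cheapest edge leaving the tree is Quito Tokyo (9); add Tokyo.
The 7th edge added is Quito Tokyo.

Quito-Tokyo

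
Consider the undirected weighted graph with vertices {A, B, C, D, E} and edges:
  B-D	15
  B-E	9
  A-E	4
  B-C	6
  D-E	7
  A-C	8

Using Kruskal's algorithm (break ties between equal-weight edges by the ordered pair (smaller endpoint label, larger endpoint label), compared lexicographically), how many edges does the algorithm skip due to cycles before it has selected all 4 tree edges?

0

Kruskal: consider edges lightest-first.
A-E (4): add. Components now {A,E} {B} {C} {D}
B-C (6): add. Components now {A,E} {B,C} {D}
D-E (7): add. Components now {A,D,E} {B,C}
A-C (8): add. Components now {A,B,C,D,E}
Edges rejected before the tree was complete: 0.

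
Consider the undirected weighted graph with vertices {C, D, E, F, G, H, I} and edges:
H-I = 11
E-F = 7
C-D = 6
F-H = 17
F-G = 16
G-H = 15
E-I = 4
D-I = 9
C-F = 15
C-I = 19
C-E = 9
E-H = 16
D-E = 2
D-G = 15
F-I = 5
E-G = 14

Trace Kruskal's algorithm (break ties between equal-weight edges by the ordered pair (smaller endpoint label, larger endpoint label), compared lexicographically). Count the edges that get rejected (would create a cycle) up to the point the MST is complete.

3

Sort edges by weight, then run Kruskal:
D-E (2): add. Components now {C} {D,E} {F} {G} {H} {I}
E-I (4): add. Components now {C} {D,E,I} {F} {G} {H}
F-I (5): add. Components now {C} {D,E,F,I} {G} {H}
C-D (6): add. Components now {C,D,E,F,I} {G} {H}
E-F (7): skip — E and F already connected.
C-E (9): skip — C and E already connected.
D-I (9): skip — D and I already connected.
H-I (11): add. Components now {C,D,E,F,H,I} {G}
E-G (14): add. Components now {C,D,E,F,G,H,I}
Edges rejected before the tree was complete: 3.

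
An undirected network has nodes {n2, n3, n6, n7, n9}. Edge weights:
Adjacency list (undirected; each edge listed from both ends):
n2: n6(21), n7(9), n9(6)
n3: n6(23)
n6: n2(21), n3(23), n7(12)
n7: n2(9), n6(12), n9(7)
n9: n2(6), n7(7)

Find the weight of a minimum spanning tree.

Grow the tree from n3 using Prim:
Step 1: cheapest edge leaving the tree is n3–n6 (23); add n6.
Step 2: cheapest edge leaving the tree is n6–n7 (12); add n7.
Step 3: cheapest edge leaving the tree is n7–n9 (7); add n9.
Step 4: cheapest edge leaving the tree is n2–n9 (6); add n2.
MST edges: n3–n6, n6–n7, n7–n9, n2–n9; total weight 23+12+7+6 = 48.

48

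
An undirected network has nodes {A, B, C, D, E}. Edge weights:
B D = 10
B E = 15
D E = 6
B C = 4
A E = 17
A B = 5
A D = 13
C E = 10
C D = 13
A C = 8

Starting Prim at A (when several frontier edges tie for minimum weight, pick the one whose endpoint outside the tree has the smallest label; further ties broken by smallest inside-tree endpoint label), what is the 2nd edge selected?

B-C

Grow the tree from A using Prim:
Step 1: frontier [A B 5, A C 8, A D 13, A E 17] → take A B (5); add B.
Step 2: frontier [A C 8, A D 13, A E 17, B C 4, B D 10, B E 15] → take B C (4); add C.
Step 3: frontier [A D 13, A E 17, B D 10, B E 15, C E 10, C D 13] → take B D (10); add D.
Step 4: frontier [A E 17, B E 15, C E 10, D E 6] → take D E (6); add E.
The 2nd edge added is B C.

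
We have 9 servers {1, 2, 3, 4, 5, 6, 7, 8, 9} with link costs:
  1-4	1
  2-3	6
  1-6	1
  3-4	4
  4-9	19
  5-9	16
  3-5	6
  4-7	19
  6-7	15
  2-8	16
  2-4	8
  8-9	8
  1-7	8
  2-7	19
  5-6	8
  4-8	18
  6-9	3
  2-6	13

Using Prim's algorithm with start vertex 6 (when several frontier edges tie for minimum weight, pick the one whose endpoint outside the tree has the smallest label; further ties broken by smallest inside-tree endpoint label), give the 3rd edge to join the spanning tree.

Prim, starting at 6.
Step 1: cheapest edge leaving the tree is 1-6 (1); add 1.
Step 2: cheapest edge leaving the tree is 1-4 (1); add 4.
Step 3: cheapest edge leaving the tree is 6-9 (3); add 9.
Step 4: cheapest edge leaving the tree is 3-4 (4); add 3.
Step 5: cheapest edge leaving the tree is 2-3 (6); add 2.
Step 6: cheapest edge leaving the tree is 3-5 (6); add 5.
Step 7: cheapest edge leaving the tree is 1-7 (8); add 7.
Step 8: cheapest edge leaving the tree is 8-9 (8); add 8.
The 3rd edge added is 6-9.

6-9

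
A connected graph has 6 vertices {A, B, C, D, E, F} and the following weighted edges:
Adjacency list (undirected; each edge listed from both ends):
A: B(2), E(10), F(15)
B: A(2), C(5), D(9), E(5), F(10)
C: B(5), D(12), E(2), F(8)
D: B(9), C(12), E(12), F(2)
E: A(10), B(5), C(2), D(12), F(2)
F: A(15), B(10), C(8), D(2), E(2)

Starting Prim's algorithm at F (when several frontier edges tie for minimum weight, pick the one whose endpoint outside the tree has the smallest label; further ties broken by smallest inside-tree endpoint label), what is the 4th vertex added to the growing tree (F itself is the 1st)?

Grow the tree from F using Prim:
Step 1: frontier [D F 2, E F 2, C F 8, B F 10, A F 15] → take D F (2); add D.
Step 2: frontier [B D 9, C D 12, D E 12, E F 2, C F 8, B F 10, A F 15] → take E F (2); add E.
Step 3: frontier [B D 9, C D 12, C E 2, B E 5, A E 10, C F 8, B F 10, A F 15] → take C E (2); add C.
Step 4: frontier [B C 5, B D 9, B E 5, A E 10, B F 10, A F 15] → take B C (5); add B.
Step 5: frontier [A B 2, A E 10, A F 15] → take A B (2); add A.
Vertex order: F, D, E, C, B, A. The 4th vertex is C.

C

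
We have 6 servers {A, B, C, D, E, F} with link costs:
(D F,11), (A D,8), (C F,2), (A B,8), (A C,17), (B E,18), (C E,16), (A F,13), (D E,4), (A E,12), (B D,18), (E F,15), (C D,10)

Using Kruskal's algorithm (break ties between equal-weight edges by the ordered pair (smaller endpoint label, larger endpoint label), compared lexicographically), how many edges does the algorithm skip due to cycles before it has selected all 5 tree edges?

Kruskal's algorithm — process edges by increasing weight (ties by edge label):
C F (2): add — endpoints in different components.
D E (4): add — endpoints in different components.
A B (8): add — endpoints in different components.
A D (8): add — endpoints in different components.
C D (10): add — endpoints in different components.
Edges rejected before the tree was complete: 0.

0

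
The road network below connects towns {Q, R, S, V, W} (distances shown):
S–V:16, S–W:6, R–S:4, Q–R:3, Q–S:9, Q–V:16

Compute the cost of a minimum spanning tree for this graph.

Kruskal's algorithm — process edges by increasing weight (ties by edge label):
Q–R (3): add — endpoints in different components.
R–S (4): add — endpoints in different components.
S–W (6): add — endpoints in different components.
Q–S (9): skip — Q and S already connected.
Q–V (16): add — endpoints in different components.
MST edges: Q–R, R–S, S–W, Q–V; total weight 3+4+6+16 = 29.

29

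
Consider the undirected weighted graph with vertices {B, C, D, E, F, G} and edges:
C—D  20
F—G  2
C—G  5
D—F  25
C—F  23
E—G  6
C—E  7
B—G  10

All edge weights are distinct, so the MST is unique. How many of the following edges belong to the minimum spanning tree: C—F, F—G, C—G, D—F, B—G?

Kruskal: consider edges lightest-first.
F—G (2): add. Components now {B} {C} {D} {E} {F,G}
C—G (5): add. Components now {B} {C,F,G} {D} {E}
E—G (6): add. Components now {B} {C,E,F,G} {D}
C—E (7): skip — C and E already connected.
B—G (10): add. Components now {B,C,E,F,G} {D}
C—D (20): add. Components now {B,C,D,E,F,G}
MST edge set: {F—G, C—G, E—G, B—G, C—D}.
Of the listed edges, {F—G, C—G, B—G} are in the MST → 3.

3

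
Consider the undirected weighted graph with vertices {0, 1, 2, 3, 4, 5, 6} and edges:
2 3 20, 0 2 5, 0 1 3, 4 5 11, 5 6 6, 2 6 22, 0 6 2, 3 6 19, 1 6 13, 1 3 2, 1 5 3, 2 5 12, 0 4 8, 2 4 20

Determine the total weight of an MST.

Kruskal: consider edges lightest-first.
0 6 (2): add — endpoints in different components.
1 3 (2): add — endpoints in different components.
0 1 (3): add — endpoints in different components.
1 5 (3): add — endpoints in different components.
0 2 (5): add — endpoints in different components.
5 6 (6): skip — 5 and 6 already connected.
0 4 (8): add — endpoints in different components.
MST edges: 0 6, 1 3, 0 1, 1 5, 0 2, 0 4; total weight 2+2+3+3+5+8 = 23.

23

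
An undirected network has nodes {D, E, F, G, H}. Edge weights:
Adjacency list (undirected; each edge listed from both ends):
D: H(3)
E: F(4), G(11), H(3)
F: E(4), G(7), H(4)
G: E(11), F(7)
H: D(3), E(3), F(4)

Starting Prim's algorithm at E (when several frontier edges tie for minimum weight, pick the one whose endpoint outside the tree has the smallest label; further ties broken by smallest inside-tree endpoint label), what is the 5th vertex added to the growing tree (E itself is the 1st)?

Prim's algorithm from E:
Step 1: cheapest edge leaving the tree is E–H (3); add H.
Step 2: cheapest edge leaving the tree is D–H (3); add D.
Step 3: cheapest edge leaving the tree is E–F (4); add F.
Step 4: cheapest edge leaving the tree is F–G (7); add G.
Vertex order: E, H, D, F, G. The 5th vertex is G.

G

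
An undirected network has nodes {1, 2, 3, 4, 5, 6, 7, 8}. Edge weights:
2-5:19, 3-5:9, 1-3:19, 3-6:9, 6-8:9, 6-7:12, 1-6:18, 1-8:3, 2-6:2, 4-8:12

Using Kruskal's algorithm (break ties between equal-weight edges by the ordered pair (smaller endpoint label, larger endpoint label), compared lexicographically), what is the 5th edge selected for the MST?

Kruskal's algorithm — process edges by increasing weight (ties by edge label):
2-6 (2): add — endpoints in different components.
1-8 (3): add — endpoints in different components.
3-5 (9): add — endpoints in different components.
3-6 (9): add — endpoints in different components.
6-8 (9): add — endpoints in different components.
4-8 (12): add — endpoints in different components.
6-7 (12): add — endpoints in different components.
The 5th edge added is 6-8.

6-8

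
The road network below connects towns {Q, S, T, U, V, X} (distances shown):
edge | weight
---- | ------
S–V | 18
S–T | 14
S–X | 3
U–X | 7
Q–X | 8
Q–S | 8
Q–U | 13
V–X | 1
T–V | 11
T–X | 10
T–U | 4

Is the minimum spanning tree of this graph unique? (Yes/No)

Sort edges by weight, then run Kruskal:
V–X (1): add — endpoints in different components.
S–X (3): add — endpoints in different components.
T–U (4): add — endpoints in different components.
U–X (7): add — endpoints in different components.
Q–S (8): add — endpoints in different components.
Non-tree edge Q–X has weight 8, equal to the heaviest edge on its tree cycle — swapping gives another MST of the same weight. Not unique.

No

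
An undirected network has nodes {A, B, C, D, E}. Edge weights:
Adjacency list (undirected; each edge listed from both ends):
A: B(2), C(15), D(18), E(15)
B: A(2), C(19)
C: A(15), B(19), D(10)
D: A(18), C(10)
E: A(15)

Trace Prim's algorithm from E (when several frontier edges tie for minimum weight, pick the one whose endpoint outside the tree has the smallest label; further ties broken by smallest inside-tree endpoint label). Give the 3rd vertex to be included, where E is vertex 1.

Prim's algorithm from E:
Step 1: frontier [A–E 15] → take A–E (15); add A.
Step 2: frontier [A–B 2, A–C 15, A–D 18] → take A–B (2); add B.
Step 3: frontier [A–C 15, A–D 18, B–C 19] → take A–C (15); add C.
Step 4: frontier [A–D 18, C–D 10] → take C–D (10); add D.
Vertex order: E, A, B, C, D. The 3rd vertex is B.

B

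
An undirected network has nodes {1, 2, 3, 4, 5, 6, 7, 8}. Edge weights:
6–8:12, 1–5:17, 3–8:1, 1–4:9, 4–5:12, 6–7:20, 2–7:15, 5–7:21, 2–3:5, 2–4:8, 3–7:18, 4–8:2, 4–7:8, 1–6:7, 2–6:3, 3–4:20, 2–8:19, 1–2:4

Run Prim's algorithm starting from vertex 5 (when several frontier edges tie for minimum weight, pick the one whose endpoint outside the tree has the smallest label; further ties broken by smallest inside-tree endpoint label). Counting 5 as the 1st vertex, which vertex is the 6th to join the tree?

Grow the tree from 5 using Prim:
Step 1: cheapest edge leaving the tree is 4–5 (12); add 4.
Step 2: cheapest edge leaving the tree is 4–8 (2); add 8.
Step 3: cheapest edge leaving the tree is 3–8 (1); add 3.
Step 4: cheapest edge leaving the tree is 2–3 (5); add 2.
Step 5: cheapest edge leaving the tree is 2–6 (3); add 6.
Step 6: cheapest edge leaving the tree is 1–2 (4); add 1.
Step 7: cheapest edge leaving the tree is 4–7 (8); add 7.
Vertex order: 5, 4, 8, 3, 2, 6, 1, 7. The 6th vertex is 6.

6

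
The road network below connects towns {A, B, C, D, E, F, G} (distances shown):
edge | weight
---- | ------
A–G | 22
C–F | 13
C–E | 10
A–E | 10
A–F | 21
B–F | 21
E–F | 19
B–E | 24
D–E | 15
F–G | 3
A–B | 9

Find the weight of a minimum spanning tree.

60

Kruskal: consider edges lightest-first.
F–G (3): add. Components now {A} {B} {C} {D} {E} {F,G}
A–B (9): add. Components now {A,B} {C} {D} {E} {F,G}
A–E (10): add. Components now {A,B,E} {C} {D} {F,G}
C–E (10): add. Components now {A,B,C,E} {D} {F,G}
C–F (13): add. Components now {A,B,C,E,F,G} {D}
D–E (15): add. Components now {A,B,C,D,E,F,G}
MST edges: F–G, A–B, A–E, C–E, C–F, D–E; total weight 3+9+10+10+13+15 = 60.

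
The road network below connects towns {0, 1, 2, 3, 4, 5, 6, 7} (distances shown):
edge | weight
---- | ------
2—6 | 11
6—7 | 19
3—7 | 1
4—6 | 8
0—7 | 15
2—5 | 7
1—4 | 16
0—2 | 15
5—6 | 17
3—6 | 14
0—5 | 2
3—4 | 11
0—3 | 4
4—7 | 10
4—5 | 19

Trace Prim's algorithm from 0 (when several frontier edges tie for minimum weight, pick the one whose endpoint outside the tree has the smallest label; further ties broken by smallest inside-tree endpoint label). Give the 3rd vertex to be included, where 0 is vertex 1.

3

Grow the tree from 0 using Prim:
Step 1: cheapest edge leaving the tree is 0—5 (2); add 5.
Step 2: cheapest edge leaving the tree is 0—3 (4); add 3.
Step 3: cheapest edge leaving the tree is 3—7 (1); add 7.
Step 4: cheapest edge leaving the tree is 2—5 (7); add 2.
Step 5: cheapest edge leaving the tree is 4—7 (10); add 4.
Step 6: cheapest edge leaving the tree is 4—6 (8); add 6.
Step 7: cheapest edge leaving the tree is 1—4 (16); add 1.
Vertex order: 0, 5, 3, 7, 2, 4, 6, 1. The 3rd vertex is 3.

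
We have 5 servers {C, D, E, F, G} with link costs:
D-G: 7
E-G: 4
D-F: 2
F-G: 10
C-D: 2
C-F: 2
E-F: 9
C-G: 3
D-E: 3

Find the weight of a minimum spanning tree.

Sort edges by weight, then run Kruskal:
C-D (2): add — endpoints in different components.
C-F (2): add — endpoints in different components.
D-F (2): skip — D and F already connected.
C-G (3): add — endpoints in different components.
D-E (3): add — endpoints in different components.
MST edges: C-D, C-F, C-G, D-E; total weight 2+2+3+3 = 10.

10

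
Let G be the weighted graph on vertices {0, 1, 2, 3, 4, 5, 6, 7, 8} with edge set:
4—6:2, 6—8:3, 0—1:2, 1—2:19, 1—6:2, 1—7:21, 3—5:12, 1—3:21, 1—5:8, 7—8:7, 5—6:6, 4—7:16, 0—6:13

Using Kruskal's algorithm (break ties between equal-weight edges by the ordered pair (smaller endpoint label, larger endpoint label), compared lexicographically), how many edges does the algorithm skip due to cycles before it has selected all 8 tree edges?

Kruskal's algorithm — process edges by increasing weight (ties by edge label):
0—1 (2): add — endpoints in different components.
1—6 (2): add — endpoints in different components.
4—6 (2): add — endpoints in different components.
6—8 (3): add — endpoints in different components.
5—6 (6): add — endpoints in different components.
7—8 (7): add — endpoints in different components.
1—5 (8): skip — 1 and 5 already connected.
3—5 (12): add — endpoints in different components.
0—6 (13): skip — 0 and 6 already connected.
4—7 (16): skip — 4 and 7 already connected.
1—2 (19): add — endpoints in different components.
Edges rejected before the tree was complete: 3.

3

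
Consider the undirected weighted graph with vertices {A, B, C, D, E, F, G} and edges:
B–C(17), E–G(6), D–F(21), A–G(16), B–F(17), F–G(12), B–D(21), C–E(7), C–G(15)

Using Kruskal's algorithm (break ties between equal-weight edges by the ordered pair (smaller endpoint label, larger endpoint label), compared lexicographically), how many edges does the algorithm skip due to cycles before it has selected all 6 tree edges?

2

Kruskal's algorithm — process edges by increasing weight (ties by edge label):
E–G (6): add. Components now {A} {B} {C} {D} {E,G} {F}
C–E (7): add. Components now {A} {B} {C,E,G} {D} {F}
F–G (12): add. Components now {A} {B} {C,E,F,G} {D}
C–G (15): skip — C and G already connected.
A–G (16): add. Components now {A,C,E,F,G} {B} {D}
B–C (17): add. Components now {A,B,C,E,F,G} {D}
B–F (17): skip — B and F already connected.
B–D (21): add. Components now {A,B,C,D,E,F,G}
Edges rejected before the tree was complete: 2.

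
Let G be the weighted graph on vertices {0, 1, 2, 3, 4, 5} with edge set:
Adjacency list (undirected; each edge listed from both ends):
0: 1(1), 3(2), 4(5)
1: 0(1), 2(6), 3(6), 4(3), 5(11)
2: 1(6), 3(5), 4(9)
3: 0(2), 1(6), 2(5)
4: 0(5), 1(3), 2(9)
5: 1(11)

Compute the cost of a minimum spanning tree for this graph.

Sort edges by weight, then run Kruskal:
0–1 (1): add. Components now {0,1} {2} {3} {4} {5}
0–3 (2): add. Components now {0,1,3} {2} {4} {5}
1–4 (3): add. Components now {0,1,3,4} {2} {5}
0–4 (5): skip — 0 and 4 already connected.
2–3 (5): add. Components now {0,1,2,3,4} {5}
1–2 (6): skip — 1 and 2 already connected.
1–3 (6): skip — 1 and 3 already connected.
2–4 (9): skip — 2 and 4 already connected.
1–5 (11): add. Components now {0,1,2,3,4,5}
MST edges: 0–1, 0–3, 1–4, 2–3, 1–5; total weight 1+2+3+5+11 = 22.

22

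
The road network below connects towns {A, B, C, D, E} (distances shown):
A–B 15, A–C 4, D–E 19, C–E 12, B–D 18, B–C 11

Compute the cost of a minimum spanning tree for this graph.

Prim, starting at A.
Step 1: frontier [A–C 4, A–B 15] → take A–C (4); add C.
Step 2: frontier [A–B 15, B–C 11, C–E 12] → take B–C (11); add B.
Step 3: frontier [B–D 18, C–E 12] → take C–E (12); add E.
Step 4: frontier [B–D 18, D–E 19] → take B–D (18); add D.
MST edges: A–C, B–C, C–E, B–D; total weight 4+11+12+18 = 45.

45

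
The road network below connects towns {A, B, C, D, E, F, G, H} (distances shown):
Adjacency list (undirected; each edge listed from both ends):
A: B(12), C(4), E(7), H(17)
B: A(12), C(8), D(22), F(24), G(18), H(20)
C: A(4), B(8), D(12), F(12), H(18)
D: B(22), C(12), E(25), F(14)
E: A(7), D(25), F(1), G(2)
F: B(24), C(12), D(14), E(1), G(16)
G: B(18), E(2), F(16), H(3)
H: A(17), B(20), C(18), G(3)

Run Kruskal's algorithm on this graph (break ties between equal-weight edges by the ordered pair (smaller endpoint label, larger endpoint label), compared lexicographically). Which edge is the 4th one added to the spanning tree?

Kruskal: consider edges lightest-first.
E-F (1): add — endpoints in different components.
E-G (2): add — endpoints in different components.
G-H (3): add — endpoints in different components.
A-C (4): add — endpoints in different components.
A-E (7): add — endpoints in different components.
B-C (8): add — endpoints in different components.
A-B (12): skip — A and B already connected.
C-D (12): add — endpoints in different components.
The 4th edge added is A-C.

A-C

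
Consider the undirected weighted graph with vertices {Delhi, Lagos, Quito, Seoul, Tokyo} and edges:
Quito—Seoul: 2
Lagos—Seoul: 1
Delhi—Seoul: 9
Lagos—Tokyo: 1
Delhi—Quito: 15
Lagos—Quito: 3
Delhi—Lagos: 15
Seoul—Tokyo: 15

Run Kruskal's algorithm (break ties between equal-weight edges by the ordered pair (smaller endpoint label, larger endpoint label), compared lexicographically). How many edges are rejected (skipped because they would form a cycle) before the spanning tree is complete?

Sort edges by weight, then run Kruskal:
Lagos—Seoul (1): add — endpoints in different components.
Lagos—Tokyo (1): add — endpoints in different components.
Quito—Seoul (2): add — endpoints in different components.
Lagos—Quito (3): skip — Quito and Lagos already connected.
Delhi—Seoul (9): add — endpoints in different components.
Edges rejected before the tree was complete: 1.

1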